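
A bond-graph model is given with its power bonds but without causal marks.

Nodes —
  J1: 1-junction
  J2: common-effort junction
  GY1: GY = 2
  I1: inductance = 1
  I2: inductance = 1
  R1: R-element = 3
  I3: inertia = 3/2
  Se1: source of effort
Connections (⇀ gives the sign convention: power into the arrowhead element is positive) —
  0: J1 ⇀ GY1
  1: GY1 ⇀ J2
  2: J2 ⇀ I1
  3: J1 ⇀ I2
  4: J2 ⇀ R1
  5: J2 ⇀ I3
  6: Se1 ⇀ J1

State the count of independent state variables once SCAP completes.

3  (I1, I2, I3 all integral)

b6 stroke at J1  (Se1 (Se) sets effort on bond)
b2 stroke at I1  (I1 outputs flow p/I1)
b3 stroke at I2  (I2: I, integral causality)
b0 stroke at J1  (common-f at J1 fixed by 3)
b1 stroke at J2  (GY1: gyrator matches bond 0)
b4 stroke at R1  (0-jn J2 has e-setter on 1)
b5 stroke at I3  (J2 effort already set via bond 1)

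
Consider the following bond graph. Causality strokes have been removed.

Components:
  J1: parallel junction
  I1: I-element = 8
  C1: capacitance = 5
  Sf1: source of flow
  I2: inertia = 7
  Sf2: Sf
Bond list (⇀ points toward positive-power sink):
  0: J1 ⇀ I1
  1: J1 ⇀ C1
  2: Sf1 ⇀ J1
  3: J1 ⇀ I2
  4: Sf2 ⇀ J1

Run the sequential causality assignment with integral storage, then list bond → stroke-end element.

β2 →Sf1  (Sf1: flow source, stroke at near end)
β4 →Sf2  (Sf2 (Sf) sets flow on bond)
β0 →I1  (prefer integral on I1)
β1 →J1  (C1: C, integral causality)
β3 →I2  (0-jn J1 has e-setter on 1)

b0 →I1
b1 →J1
b2 →Sf1
b3 →I2
b4 →Sf2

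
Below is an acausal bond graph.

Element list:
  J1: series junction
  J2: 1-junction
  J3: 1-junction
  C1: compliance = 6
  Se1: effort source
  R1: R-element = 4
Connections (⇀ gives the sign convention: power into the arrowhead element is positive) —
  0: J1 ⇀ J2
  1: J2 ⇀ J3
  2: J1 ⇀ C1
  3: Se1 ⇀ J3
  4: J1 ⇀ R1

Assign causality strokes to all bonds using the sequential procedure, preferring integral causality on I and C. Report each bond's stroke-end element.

β0 →J1
β1 →J2
β2 →J1
β3 →J3
β4 →R1

#3 stroke→J3  (Se1 fixes effort; stroke away)
#1 stroke→J2  (J3: last free bond brings flow in)
#0 stroke→J1  (closing 1-jn rule on J2)
#2 stroke→J1  (prefer integral on C1)
#4 stroke→R1  (closing 1-jn rule on J1)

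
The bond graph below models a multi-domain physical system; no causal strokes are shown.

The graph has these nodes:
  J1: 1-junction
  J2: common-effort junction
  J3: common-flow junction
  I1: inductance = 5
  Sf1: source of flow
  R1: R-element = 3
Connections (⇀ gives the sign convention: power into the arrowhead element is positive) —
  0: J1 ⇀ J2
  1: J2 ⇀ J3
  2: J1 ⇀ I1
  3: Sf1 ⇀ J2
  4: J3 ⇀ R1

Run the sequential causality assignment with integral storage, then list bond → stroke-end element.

b3 stroke→Sf1  (source Sf1 imposes f)
b2 stroke→I1  (I1: I, integral causality)
b0 stroke→J1  (1-jn J1 has f-setter on 2)
b1 stroke→J2  (J2: last free bond brings effort in)
b4 stroke→J3  (J3: bond 1 brought flow, rest push out)

β0 →J1
β1 →J2
β2 →I1
β3 →Sf1
β4 →J3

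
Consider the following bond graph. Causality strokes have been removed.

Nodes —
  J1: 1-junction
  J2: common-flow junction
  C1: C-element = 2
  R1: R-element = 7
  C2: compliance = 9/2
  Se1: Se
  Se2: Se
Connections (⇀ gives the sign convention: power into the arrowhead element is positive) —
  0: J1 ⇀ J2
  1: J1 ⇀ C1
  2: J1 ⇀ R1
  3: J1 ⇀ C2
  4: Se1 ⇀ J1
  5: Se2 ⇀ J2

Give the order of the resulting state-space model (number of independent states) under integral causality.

2  (C1, C2 all integral)

bond 4 →J1  (Se1: effort source, stroke at far end)
bond 5 →J2  (source Se2 imposes e)
bond 0 →J1  (J2 needs exactly one f-in)
bond 1 →J1  (C1: C, integral causality)
bond 3 →J1  (C2 integral (e out))
bond 2 →R1  (closing 1-jn rule on J1)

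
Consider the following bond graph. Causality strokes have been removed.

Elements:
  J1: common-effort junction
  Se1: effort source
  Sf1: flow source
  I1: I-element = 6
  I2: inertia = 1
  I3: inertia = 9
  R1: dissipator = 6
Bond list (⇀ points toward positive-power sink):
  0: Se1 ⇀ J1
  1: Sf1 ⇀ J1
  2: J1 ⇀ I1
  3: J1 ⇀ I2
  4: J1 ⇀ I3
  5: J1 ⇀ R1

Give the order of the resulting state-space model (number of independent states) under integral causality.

b0 |J1  (Se1 (Se) sets effort on bond)
b1 |Sf1  (Sf1 fixes flow; stroke at Sf1)
b2 |I1  (J1 effort already set via bond 0)
b3 |I2  (0-jn J1 has e-setter on 0)
b4 |I3  (common-e at J1 fixed by 0)
b5 |R1  (J1 effort already set via bond 0)

3  (I1, I2, I3 all integral)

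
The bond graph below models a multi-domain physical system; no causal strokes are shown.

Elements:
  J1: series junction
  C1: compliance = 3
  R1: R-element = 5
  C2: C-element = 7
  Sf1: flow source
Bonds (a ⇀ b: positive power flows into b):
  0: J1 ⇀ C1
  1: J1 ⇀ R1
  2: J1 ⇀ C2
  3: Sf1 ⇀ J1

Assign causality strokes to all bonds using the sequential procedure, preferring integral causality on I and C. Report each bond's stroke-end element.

b0 stroke at J1
b1 stroke at J1
b2 stroke at J1
b3 stroke at Sf1

bond 3 stroke at Sf1  (source Sf1 imposes f)
bond 0 stroke at J1  (J1: bond 3 brought flow, rest push out)
bond 1 stroke at J1  (J1 flow already set via bond 3)
bond 2 stroke at J1  (common-f at J1 fixed by 3)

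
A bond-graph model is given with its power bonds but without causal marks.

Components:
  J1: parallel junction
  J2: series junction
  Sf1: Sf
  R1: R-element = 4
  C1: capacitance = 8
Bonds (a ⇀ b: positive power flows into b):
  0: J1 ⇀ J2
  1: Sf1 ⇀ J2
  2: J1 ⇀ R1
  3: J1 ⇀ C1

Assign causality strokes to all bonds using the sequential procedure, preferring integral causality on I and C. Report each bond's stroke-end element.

bond 0 stroke→J2
bond 1 stroke→Sf1
bond 2 stroke→R1
bond 3 stroke→J1

#1 stroke→Sf1  (Sf1 fixes flow; stroke at Sf1)
#0 stroke→J2  (common-f at J2 fixed by 1)
#3 stroke→J1  (C1 outputs effort q/C1)
#2 stroke→R1  (common-e at J1 fixed by 3)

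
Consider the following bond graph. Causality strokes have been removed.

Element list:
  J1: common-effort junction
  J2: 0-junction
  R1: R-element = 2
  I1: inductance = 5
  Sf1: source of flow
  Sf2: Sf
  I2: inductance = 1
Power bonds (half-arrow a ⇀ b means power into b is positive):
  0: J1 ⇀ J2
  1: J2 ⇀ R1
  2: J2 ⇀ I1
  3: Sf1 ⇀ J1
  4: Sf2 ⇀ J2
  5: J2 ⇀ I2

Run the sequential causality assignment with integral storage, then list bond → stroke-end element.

b0 |J1
b1 |J2
b2 |I1
b3 |Sf1
b4 |Sf2
b5 |I2

bond 3 stroke at Sf1  (Sf1 fixes flow; stroke at Sf1)
bond 4 stroke at Sf2  (Sf2 (Sf) sets flow on bond)
bond 0 stroke at J1  (closing 0-jn rule on J1)
bond 2 stroke at I1  (I1 outputs flow p/I1)
bond 5 stroke at I2  (prefer integral on I2)
bond 1 stroke at J2  (only one effort-in slot at J2)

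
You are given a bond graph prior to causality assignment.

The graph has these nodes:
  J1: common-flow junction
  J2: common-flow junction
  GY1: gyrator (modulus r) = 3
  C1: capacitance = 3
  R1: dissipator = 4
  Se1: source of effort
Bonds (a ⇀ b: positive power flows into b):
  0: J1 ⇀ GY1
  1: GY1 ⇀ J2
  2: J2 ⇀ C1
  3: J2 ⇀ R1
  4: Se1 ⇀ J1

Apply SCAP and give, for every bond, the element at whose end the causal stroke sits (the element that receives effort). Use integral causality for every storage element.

β0 →GY1
β1 →GY1
β2 →J2
β3 →J2
β4 →J1

b4 |J1  (Se1 fixes effort; stroke away)
b0 |GY1  (only one flow-in slot at J1)
b1 |GY1  (GY GY1: same side as bond 0)
b2 |J2  (common-f at J2 fixed by 1)
b3 |J2  (common-f at J2 fixed by 1)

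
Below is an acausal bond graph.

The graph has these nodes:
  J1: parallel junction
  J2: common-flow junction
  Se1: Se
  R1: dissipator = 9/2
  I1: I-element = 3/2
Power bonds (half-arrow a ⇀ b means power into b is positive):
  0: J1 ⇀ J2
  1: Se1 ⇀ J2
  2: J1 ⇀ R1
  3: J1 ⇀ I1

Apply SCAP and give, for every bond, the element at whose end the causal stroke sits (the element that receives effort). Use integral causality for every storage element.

bond 0 |J1
bond 1 |J2
bond 2 |R1
bond 3 |I1

bond 1 |J2  (Se1 fixes effort; stroke away)
bond 0 |J1  (closing 1-jn rule on J2)
bond 2 |R1  (0-jn J1 has e-setter on 0)
bond 3 |I1  (common-e at J1 fixed by 0)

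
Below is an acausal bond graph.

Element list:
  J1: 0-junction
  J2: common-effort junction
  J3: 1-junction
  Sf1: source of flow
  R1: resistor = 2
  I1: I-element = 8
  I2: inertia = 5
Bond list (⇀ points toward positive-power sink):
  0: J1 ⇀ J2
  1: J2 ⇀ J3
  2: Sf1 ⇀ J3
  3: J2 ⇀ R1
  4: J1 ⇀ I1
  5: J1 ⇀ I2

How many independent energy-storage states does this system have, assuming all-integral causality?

2  (I1, I2 all integral)

b2 stroke→Sf1  (Sf1: flow source, stroke at near end)
b1 stroke→J3  (J3 flow already set via bond 2)
b4 stroke→I1  (I1: I, integral causality)
b5 stroke→I2  (I2: I, integral causality)
b0 stroke→J1  (J1 needs exactly one e-in)
b3 stroke→J2  (J2 needs exactly one e-in)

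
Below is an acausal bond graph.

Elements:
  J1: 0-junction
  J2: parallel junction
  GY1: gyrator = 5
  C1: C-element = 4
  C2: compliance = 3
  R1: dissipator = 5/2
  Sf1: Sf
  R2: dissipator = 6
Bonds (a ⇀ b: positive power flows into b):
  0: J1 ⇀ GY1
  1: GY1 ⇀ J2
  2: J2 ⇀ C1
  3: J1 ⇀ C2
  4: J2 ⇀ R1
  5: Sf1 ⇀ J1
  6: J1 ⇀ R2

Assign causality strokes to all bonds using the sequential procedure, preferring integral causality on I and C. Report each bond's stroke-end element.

β0 |GY1
β1 |GY1
β2 |J2
β3 |J1
β4 |R1
β5 |Sf1
β6 |R2

bond 5 stroke at Sf1  (Sf1: flow source, stroke at near end)
bond 2 stroke at J2  (C1 outputs effort q/C1)
bond 1 stroke at GY1  (J2 effort already set via bond 2)
bond 4 stroke at R1  (0-jn J2 has e-setter on 2)
bond 0 stroke at GY1  (GY1: gyrator matches bond 1)
bond 3 stroke at J1  (prefer integral on C2)
bond 6 stroke at R2  (J1: bond 3 brought effort, rest push out)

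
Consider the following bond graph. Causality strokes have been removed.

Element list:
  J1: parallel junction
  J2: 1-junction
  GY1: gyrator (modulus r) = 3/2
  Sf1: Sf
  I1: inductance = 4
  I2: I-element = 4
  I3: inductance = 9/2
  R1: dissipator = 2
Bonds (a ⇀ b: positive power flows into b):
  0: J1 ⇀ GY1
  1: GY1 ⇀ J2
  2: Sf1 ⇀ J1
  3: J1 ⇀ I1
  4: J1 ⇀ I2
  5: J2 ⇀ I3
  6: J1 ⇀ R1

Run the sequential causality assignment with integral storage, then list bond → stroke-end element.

#2 stroke at Sf1  (Sf1 (Sf) sets flow on bond)
#3 stroke at I1  (prefer integral on I1)
#4 stroke at I2  (I2: I, integral causality)
#5 stroke at I3  (I3 outputs flow p/I3)
#1 stroke at J2  (1-jn J2 has f-setter on 5)
#0 stroke at J1  (GY1: gyrator matches bond 1)
#6 stroke at R1  (J1: bond 0 brought effort, rest push out)

#0 stroke at J1
#1 stroke at J2
#2 stroke at Sf1
#3 stroke at I1
#4 stroke at I2
#5 stroke at I3
#6 stroke at R1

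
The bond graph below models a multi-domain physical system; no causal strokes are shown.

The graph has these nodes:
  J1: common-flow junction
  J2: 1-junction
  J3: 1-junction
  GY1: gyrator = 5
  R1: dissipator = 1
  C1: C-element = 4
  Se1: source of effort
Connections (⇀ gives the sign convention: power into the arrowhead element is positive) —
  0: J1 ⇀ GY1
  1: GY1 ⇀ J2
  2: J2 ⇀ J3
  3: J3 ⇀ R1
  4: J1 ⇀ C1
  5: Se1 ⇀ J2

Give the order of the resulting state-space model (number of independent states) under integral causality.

1  (C1 all integral)

β5 |J2  (source Se1 imposes e)
β4 |J1  (prefer integral on C1)
β0 |GY1  (closing 1-jn rule on J1)
β1 |GY1  (GY1 both-in/both-out from 0)
β2 |J2  (common-f at J2 fixed by 1)
β3 |J3  (J3 flow already set via bond 2)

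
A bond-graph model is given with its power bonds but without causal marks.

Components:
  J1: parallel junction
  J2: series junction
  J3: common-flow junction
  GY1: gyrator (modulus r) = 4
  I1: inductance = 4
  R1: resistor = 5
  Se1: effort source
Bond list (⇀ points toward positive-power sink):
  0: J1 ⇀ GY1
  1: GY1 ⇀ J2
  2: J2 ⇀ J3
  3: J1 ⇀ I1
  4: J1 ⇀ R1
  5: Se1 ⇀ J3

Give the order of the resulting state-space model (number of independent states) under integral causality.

β5 stroke→J3  (Se1 fixes effort; stroke away)
β2 stroke→J2  (J3 needs exactly one f-in)
β1 stroke→GY1  (only one flow-in slot at J2)
β0 stroke→GY1  (through GY1, causality inverts; strokes same side of GY1)
β3 stroke→I1  (prefer integral on I1)
β4 stroke→J1  (J1 needs exactly one e-in)

1  (I1 all integral)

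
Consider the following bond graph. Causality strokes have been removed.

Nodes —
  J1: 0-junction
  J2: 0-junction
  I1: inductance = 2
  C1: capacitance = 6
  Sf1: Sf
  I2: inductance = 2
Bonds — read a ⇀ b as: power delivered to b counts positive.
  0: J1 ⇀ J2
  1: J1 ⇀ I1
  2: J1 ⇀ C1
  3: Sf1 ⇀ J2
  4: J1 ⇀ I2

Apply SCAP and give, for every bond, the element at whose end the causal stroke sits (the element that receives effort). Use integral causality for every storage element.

#0 |J2
#1 |I1
#2 |J1
#3 |Sf1
#4 |I2

bond 3 stroke at Sf1  (Sf1 fixes flow; stroke at Sf1)
bond 0 stroke at J2  (closing 0-jn rule on J2)
bond 1 stroke at I1  (prefer integral on I1)
bond 2 stroke at J1  (prefer integral on C1)
bond 4 stroke at I2  (J1: bond 2 brought effort, rest push out)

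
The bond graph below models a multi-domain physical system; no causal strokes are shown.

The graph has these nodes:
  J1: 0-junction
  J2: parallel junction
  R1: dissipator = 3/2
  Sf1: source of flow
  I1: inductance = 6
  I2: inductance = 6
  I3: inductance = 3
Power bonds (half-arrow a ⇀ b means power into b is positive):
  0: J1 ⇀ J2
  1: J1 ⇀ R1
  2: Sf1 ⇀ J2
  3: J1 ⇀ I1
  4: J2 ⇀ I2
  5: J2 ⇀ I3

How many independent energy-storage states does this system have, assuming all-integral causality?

3  (I1, I2, I3 all integral)

#2 →Sf1  (Sf1: flow source, stroke at near end)
#3 →I1  (I1: I, integral causality)
#4 →I2  (I2 outputs flow p/I2)
#5 →I3  (I3 integral (f out))
#0 →J2  (J2: last free bond brings effort in)
#1 →J1  (J1 needs exactly one e-in)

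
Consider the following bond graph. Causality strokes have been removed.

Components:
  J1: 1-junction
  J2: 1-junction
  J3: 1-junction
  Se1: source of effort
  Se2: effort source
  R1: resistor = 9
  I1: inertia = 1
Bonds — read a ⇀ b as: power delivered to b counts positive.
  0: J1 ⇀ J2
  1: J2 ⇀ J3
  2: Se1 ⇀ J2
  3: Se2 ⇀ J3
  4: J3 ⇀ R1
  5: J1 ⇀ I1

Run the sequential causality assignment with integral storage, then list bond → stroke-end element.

b2 stroke at J2  (Se1: effort source, stroke at far end)
b3 stroke at J3  (Se2 (Se) sets effort on bond)
b5 stroke at I1  (I1 integral (f out))
b0 stroke at J1  (1-jn J1 has f-setter on 5)
b1 stroke at J2  (common-f at J2 fixed by 0)
b4 stroke at J3  (J3 flow already set via bond 1)

b0 stroke→J1
b1 stroke→J2
b2 stroke→J2
b3 stroke→J3
b4 stroke→J3
b5 stroke→I1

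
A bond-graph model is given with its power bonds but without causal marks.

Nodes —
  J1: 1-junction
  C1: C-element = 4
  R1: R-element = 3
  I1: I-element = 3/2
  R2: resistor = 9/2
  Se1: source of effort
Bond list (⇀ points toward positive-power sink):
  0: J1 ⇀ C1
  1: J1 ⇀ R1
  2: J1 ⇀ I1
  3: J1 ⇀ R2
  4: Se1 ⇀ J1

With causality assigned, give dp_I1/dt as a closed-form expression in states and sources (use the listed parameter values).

#4 stroke→J1  (Se1 (Se) sets effort on bond)
#0 stroke→J1  (C1 outputs effort q/C1)
#2 stroke→I1  (I1: I, integral causality)
#1 stroke→J1  (1-jn J1 has f-setter on 2)
#3 stroke→J1  (J1 flow already set via bond 2)

dp_I1/dt = E_Se1 - 5*p_I1 - q_C1/4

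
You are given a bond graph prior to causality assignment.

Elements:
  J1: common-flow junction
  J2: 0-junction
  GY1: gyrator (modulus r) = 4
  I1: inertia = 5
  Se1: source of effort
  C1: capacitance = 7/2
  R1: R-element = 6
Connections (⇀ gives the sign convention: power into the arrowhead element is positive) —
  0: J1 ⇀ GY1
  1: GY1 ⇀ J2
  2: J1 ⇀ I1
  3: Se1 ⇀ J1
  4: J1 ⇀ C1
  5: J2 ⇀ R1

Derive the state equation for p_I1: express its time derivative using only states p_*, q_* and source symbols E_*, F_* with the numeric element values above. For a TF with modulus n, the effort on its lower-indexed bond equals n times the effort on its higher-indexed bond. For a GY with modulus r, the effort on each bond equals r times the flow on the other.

bond 3 stroke→J1  (Se1 (Se) sets effort on bond)
bond 2 stroke→I1  (prefer integral on I1)
bond 0 stroke→J1  (J1 flow already set via bond 2)
bond 4 stroke→J1  (1-jn J1 has f-setter on 2)
bond 1 stroke→J2  (through GY1, causality inverts; strokes same side of GY1)
bond 5 stroke→R1  (J2 effort already set via bond 1)

dp_I1/dt = E_Se1 - 8*p_I1/15 - 2*q_C1/7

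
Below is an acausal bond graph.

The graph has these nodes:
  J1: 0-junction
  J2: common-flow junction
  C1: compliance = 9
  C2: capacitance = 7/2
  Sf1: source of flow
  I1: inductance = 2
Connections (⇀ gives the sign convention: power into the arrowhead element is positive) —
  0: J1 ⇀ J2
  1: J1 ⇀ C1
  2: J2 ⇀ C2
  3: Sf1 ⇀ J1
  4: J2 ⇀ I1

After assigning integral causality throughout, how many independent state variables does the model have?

3  (C1, C2, I1 all integral)

bond 3 stroke at Sf1  (Sf1: flow source, stroke at near end)
bond 1 stroke at J1  (prefer integral on C1)
bond 0 stroke at J2  (J1 effort already set via bond 1)
bond 2 stroke at J2  (C2 outputs effort q/C2)
bond 4 stroke at I1  (J2 needs exactly one f-in)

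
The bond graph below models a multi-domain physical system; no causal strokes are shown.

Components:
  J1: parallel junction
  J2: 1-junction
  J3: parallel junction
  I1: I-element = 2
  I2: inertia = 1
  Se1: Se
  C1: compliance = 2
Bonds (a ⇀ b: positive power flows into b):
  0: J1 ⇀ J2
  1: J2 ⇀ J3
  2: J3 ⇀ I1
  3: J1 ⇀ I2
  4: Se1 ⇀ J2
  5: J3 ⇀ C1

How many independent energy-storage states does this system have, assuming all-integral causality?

β4 stroke at J2  (source Se1 imposes e)
β2 stroke at I1  (prefer integral on I1)
β3 stroke at I2  (I2: I, integral causality)
β0 stroke at J1  (only one effort-in slot at J1)
β1 stroke at J2  (common-f at J2 fixed by 0)
β5 stroke at J3  (J3: last free bond brings effort in)

3  (C1, I1, I2 all integral)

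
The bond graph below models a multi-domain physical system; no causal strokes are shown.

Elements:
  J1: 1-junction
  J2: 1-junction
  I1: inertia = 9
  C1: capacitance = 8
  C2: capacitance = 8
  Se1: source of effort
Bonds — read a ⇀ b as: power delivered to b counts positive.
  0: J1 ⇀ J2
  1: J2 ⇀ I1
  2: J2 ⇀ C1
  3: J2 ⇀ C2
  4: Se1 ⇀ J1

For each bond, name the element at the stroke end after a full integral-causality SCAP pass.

#4 stroke at J1  (source Se1 imposes e)
#0 stroke at J2  (only one flow-in slot at J1)
#1 stroke at I1  (I1 integral (f out))
#2 stroke at J2  (J2 flow already set via bond 1)
#3 stroke at J2  (J2: bond 1 brought flow, rest push out)

b0 stroke→J2
b1 stroke→I1
b2 stroke→J2
b3 stroke→J2
b4 stroke→J1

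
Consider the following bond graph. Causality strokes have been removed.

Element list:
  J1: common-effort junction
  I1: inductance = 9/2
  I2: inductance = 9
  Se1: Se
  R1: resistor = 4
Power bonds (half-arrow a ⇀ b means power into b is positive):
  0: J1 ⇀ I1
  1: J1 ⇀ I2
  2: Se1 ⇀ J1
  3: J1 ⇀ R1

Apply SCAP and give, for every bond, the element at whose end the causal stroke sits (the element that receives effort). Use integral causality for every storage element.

bond 0 →I1
bond 1 →I2
bond 2 →J1
bond 3 →R1

bond 2 |J1  (source Se1 imposes e)
bond 0 |I1  (common-e at J1 fixed by 2)
bond 1 |I2  (J1: bond 2 brought effort, rest push out)
bond 3 |R1  (common-e at J1 fixed by 2)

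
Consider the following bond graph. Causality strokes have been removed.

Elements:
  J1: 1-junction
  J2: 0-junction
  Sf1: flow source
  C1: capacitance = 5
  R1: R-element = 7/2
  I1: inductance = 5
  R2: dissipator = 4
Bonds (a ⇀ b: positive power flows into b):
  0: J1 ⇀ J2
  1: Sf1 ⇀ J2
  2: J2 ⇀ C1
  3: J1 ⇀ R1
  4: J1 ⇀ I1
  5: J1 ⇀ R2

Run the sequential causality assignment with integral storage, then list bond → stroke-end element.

bond 1 |Sf1  (Sf1 fixes flow; stroke at Sf1)
bond 2 |J2  (C1: C, integral causality)
bond 0 |J1  (common-e at J2 fixed by 2)
bond 4 |I1  (I1 outputs flow p/I1)
bond 3 |J1  (common-f at J1 fixed by 4)
bond 5 |J1  (J1: bond 4 brought flow, rest push out)

#0 stroke at J1
#1 stroke at Sf1
#2 stroke at J2
#3 stroke at J1
#4 stroke at I1
#5 stroke at J1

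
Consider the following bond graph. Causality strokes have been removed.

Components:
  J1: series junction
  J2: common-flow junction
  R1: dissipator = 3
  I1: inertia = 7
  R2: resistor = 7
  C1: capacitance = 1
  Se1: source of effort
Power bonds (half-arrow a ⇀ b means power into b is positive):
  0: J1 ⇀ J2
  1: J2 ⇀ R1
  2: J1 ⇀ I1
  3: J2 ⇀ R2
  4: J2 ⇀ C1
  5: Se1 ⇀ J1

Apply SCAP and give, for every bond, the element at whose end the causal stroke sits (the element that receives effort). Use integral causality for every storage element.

#0 stroke at J1
#1 stroke at J2
#2 stroke at I1
#3 stroke at J2
#4 stroke at J2
#5 stroke at J1

bond 5 |J1  (Se1 fixes effort; stroke away)
bond 2 |I1  (I1 integral (f out))
bond 0 |J1  (1-jn J1 has f-setter on 2)
bond 1 |J2  (common-f at J2 fixed by 0)
bond 3 |J2  (common-f at J2 fixed by 0)
bond 4 |J2  (1-jn J2 has f-setter on 0)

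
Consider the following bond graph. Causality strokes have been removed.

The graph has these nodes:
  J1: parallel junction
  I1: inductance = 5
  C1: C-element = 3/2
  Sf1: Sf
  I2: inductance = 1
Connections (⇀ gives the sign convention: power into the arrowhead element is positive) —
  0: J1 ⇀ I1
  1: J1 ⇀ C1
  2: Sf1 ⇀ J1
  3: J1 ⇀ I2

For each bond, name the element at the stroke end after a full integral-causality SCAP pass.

b2 stroke at Sf1  (Sf1: flow source, stroke at near end)
b0 stroke at I1  (I1: I, integral causality)
b1 stroke at J1  (C1: C, integral causality)
b3 stroke at I2  (common-e at J1 fixed by 1)

#0 |I1
#1 |J1
#2 |Sf1
#3 |I2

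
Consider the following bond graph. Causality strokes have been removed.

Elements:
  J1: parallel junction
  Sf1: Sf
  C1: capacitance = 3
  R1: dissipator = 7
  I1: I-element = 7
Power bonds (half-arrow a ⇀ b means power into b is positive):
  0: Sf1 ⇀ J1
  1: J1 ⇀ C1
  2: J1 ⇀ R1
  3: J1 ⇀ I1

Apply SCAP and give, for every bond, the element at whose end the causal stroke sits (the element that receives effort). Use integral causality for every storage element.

#0 stroke at Sf1  (Sf1: flow source, stroke at near end)
#1 stroke at J1  (prefer integral on C1)
#2 stroke at R1  (J1: bond 1 brought effort, rest push out)
#3 stroke at I1  (0-jn J1 has e-setter on 1)

#0 →Sf1
#1 →J1
#2 →R1
#3 →I1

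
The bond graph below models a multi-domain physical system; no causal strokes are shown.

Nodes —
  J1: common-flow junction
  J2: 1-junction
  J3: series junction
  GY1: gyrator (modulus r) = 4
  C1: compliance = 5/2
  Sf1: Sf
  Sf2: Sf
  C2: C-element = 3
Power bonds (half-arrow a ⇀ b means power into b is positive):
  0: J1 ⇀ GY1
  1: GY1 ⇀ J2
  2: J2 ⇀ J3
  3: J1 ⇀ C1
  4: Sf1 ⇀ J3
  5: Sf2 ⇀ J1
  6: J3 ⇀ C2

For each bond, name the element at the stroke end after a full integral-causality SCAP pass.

bond 0 stroke at J1
bond 1 stroke at J2
bond 2 stroke at J3
bond 3 stroke at J1
bond 4 stroke at Sf1
bond 5 stroke at Sf2
bond 6 stroke at J3

b4 stroke at Sf1  (source Sf1 imposes f)
b5 stroke at Sf2  (Sf2 (Sf) sets flow on bond)
b0 stroke at J1  (1-jn J1 has f-setter on 5)
b3 stroke at J1  (J1 flow already set via bond 5)
b2 stroke at J3  (common-f at J3 fixed by 4)
b6 stroke at J3  (1-jn J3 has f-setter on 4)
b1 stroke at J2  (through GY1, causality inverts; strokes same side of GY1)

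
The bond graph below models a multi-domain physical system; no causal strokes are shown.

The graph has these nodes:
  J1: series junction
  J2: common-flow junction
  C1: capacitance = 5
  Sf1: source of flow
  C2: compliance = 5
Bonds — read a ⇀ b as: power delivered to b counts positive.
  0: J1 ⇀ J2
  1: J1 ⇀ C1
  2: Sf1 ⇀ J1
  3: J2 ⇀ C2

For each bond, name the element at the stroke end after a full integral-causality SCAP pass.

bond 0 stroke→J1
bond 1 stroke→J1
bond 2 stroke→Sf1
bond 3 stroke→J2

bond 2 |Sf1  (source Sf1 imposes f)
bond 0 |J1  (J1 flow already set via bond 2)
bond 1 |J1  (J1: bond 2 brought flow, rest push out)
bond 3 |J2  (common-f at J2 fixed by 0)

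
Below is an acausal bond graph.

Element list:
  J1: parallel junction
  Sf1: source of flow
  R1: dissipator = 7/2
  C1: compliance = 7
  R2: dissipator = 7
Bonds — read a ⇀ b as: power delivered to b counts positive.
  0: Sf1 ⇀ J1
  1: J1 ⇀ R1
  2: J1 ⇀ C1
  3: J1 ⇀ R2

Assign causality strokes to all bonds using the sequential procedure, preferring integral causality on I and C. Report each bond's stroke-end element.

b0 stroke at Sf1  (source Sf1 imposes f)
b2 stroke at J1  (prefer integral on C1)
b1 stroke at R1  (0-jn J1 has e-setter on 2)
b3 stroke at R2  (J1: bond 2 brought effort, rest push out)

#0 stroke at Sf1
#1 stroke at R1
#2 stroke at J1
#3 stroke at R2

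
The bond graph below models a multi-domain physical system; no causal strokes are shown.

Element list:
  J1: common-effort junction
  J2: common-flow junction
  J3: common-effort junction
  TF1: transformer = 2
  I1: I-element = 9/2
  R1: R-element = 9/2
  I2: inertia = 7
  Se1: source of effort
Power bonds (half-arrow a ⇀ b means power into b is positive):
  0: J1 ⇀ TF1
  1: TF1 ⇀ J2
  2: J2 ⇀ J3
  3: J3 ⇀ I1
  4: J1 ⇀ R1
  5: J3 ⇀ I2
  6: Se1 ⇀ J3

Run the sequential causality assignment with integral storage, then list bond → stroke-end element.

β0 stroke→J1
β1 stroke→TF1
β2 stroke→J2
β3 stroke→I1
β4 stroke→R1
β5 stroke→I2
β6 stroke→J3

bond 6 |J3  (Se1: effort source, stroke at far end)
bond 2 |J2  (J3 effort already set via bond 6)
bond 3 |I1  (J3 effort already set via bond 6)
bond 5 |I2  (common-e at J3 fixed by 6)
bond 1 |TF1  (closing 1-jn rule on J2)
bond 0 |J1  (TF TF1: opposite of bond 1)
bond 4 |R1  (J1 effort already set via bond 0)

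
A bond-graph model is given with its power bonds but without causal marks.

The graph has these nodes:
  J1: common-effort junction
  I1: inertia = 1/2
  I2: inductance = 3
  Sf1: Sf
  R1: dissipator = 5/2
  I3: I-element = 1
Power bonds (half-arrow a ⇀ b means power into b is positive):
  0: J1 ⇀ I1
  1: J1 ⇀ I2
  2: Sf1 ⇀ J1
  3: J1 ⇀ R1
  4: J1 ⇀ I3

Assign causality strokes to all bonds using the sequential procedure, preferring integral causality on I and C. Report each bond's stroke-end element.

b2 stroke at Sf1  (Sf1 (Sf) sets flow on bond)
b0 stroke at I1  (I1: I, integral causality)
b1 stroke at I2  (prefer integral on I2)
b4 stroke at I3  (prefer integral on I3)
b3 stroke at J1  (closing 0-jn rule on J1)

b0 →I1
b1 →I2
b2 →Sf1
b3 →J1
b4 →I3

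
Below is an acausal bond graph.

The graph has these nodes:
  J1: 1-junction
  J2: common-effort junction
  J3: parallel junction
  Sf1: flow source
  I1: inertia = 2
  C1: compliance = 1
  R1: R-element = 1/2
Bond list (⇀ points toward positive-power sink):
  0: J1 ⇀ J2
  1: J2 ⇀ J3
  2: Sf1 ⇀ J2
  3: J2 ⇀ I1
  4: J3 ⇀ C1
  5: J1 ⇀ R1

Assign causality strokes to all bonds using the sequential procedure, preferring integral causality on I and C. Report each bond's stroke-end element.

b2 |Sf1  (Sf1 fixes flow; stroke at Sf1)
b3 |I1  (I1 integral (f out))
b4 |J3  (C1 outputs effort q/C1)
b1 |J2  (J3 effort already set via bond 4)
b0 |J1  (J2: bond 1 brought effort, rest push out)
b5 |R1  (J1 needs exactly one f-in)

b0 stroke at J1
b1 stroke at J2
b2 stroke at Sf1
b3 stroke at I1
b4 stroke at J3
b5 stroke at R1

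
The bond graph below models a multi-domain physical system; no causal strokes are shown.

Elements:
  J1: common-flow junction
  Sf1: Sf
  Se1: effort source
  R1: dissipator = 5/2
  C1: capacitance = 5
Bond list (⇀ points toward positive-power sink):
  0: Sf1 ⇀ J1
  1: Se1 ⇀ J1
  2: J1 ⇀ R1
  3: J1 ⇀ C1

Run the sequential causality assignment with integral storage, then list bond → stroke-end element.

β0 |Sf1  (source Sf1 imposes f)
β1 |J1  (Se1 (Se) sets effort on bond)
β2 |J1  (J1: bond 0 brought flow, rest push out)
β3 |J1  (J1 flow already set via bond 0)

β0 stroke→Sf1
β1 stroke→J1
β2 stroke→J1
β3 stroke→J1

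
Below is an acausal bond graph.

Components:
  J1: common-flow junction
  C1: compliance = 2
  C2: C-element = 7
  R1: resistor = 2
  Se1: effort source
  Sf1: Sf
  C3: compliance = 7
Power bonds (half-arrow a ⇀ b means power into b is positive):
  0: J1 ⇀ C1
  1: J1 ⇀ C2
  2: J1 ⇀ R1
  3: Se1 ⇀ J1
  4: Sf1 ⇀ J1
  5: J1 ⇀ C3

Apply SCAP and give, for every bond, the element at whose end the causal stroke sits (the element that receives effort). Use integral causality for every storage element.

β0 |J1
β1 |J1
β2 |J1
β3 |J1
β4 |Sf1
β5 |J1

β3 →J1  (Se1 fixes effort; stroke away)
β4 →Sf1  (source Sf1 imposes f)
β0 →J1  (1-jn J1 has f-setter on 4)
β1 →J1  (1-jn J1 has f-setter on 4)
β2 →J1  (J1: bond 4 brought flow, rest push out)
β5 →J1  (1-jn J1 has f-setter on 4)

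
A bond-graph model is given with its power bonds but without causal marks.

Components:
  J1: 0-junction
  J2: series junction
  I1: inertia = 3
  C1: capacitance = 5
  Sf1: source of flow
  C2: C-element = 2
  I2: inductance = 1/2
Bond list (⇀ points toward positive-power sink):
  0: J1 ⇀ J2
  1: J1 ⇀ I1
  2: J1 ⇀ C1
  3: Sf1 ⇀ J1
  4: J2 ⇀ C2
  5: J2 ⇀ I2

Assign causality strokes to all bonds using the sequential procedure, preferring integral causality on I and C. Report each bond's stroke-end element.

bond 0 stroke→J2
bond 1 stroke→I1
bond 2 stroke→J1
bond 3 stroke→Sf1
bond 4 stroke→J2
bond 5 stroke→I2

b3 stroke→Sf1  (Sf1 (Sf) sets flow on bond)
b1 stroke→I1  (I1: I, integral causality)
b2 stroke→J1  (prefer integral on C1)
b0 stroke→J2  (common-e at J1 fixed by 2)
b4 stroke→J2  (C2: C, integral causality)
b5 stroke→I2  (J2 needs exactly one f-in)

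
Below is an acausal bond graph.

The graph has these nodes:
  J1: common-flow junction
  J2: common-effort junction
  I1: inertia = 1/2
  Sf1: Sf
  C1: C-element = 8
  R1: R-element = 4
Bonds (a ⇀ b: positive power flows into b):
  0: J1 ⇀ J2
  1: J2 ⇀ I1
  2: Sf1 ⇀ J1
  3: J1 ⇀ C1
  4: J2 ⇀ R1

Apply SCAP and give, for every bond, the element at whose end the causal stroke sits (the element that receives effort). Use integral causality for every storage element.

bond 2 stroke→Sf1  (Sf1: flow source, stroke at near end)
bond 0 stroke→J1  (J1 flow already set via bond 2)
bond 3 stroke→J1  (1-jn J1 has f-setter on 2)
bond 1 stroke→I1  (I1: I, integral causality)
bond 4 stroke→J2  (only one effort-in slot at J2)

β0 stroke→J1
β1 stroke→I1
β2 stroke→Sf1
β3 stroke→J1
β4 stroke→J2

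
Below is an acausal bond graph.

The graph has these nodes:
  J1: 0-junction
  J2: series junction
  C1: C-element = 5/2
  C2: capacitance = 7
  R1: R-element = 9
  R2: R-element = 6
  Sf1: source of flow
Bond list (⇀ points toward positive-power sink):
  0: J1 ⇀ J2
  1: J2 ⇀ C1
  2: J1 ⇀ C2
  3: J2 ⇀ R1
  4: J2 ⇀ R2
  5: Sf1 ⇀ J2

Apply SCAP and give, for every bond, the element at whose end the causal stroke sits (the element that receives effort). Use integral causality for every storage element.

b5 stroke at Sf1  (Sf1 fixes flow; stroke at Sf1)
b0 stroke at J2  (J2 flow already set via bond 5)
b1 stroke at J2  (J2 flow already set via bond 5)
b3 stroke at J2  (J2: bond 5 brought flow, rest push out)
b4 stroke at J2  (1-jn J2 has f-setter on 5)
b2 stroke at J1  (closing 0-jn rule on J1)

bond 0 stroke at J2
bond 1 stroke at J2
bond 2 stroke at J1
bond 3 stroke at J2
bond 4 stroke at J2
bond 5 stroke at Sf1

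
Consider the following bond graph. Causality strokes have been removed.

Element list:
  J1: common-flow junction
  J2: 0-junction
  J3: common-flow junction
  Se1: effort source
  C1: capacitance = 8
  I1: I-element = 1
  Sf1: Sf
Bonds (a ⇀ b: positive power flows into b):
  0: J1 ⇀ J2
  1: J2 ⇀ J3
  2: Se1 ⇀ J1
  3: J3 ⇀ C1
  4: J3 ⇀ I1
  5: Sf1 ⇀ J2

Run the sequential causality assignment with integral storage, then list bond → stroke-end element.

β0 stroke→J2
β1 stroke→J3
β2 stroke→J1
β3 stroke→J3
β4 stroke→I1
β5 stroke→Sf1

#2 |J1  (Se1 (Se) sets effort on bond)
#5 |Sf1  (source Sf1 imposes f)
#0 |J2  (J1 needs exactly one f-in)
#1 |J3  (J2 effort already set via bond 0)
#3 |J3  (prefer integral on C1)
#4 |I1  (closing 1-jn rule on J3)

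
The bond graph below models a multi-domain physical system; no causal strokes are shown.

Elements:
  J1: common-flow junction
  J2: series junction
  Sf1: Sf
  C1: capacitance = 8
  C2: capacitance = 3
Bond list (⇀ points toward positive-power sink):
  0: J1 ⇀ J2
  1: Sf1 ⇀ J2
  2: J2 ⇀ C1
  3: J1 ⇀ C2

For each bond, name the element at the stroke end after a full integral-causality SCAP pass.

b1 →Sf1  (source Sf1 imposes f)
b0 →J2  (common-f at J2 fixed by 1)
b2 →J2  (common-f at J2 fixed by 1)
b3 →J1  (J1: bond 0 brought flow, rest push out)

#0 stroke at J2
#1 stroke at Sf1
#2 stroke at J2
#3 stroke at J1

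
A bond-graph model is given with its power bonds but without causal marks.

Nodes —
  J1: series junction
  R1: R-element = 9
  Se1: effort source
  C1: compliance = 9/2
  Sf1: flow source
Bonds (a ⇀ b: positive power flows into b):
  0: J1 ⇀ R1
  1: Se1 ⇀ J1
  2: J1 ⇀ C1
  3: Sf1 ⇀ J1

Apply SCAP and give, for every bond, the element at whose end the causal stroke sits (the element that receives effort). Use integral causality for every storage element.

#1 |J1  (source Se1 imposes e)
#3 |Sf1  (Sf1 (Sf) sets flow on bond)
#0 |J1  (J1 flow already set via bond 3)
#2 |J1  (common-f at J1 fixed by 3)

b0 →J1
b1 →J1
b2 →J1
b3 →Sf1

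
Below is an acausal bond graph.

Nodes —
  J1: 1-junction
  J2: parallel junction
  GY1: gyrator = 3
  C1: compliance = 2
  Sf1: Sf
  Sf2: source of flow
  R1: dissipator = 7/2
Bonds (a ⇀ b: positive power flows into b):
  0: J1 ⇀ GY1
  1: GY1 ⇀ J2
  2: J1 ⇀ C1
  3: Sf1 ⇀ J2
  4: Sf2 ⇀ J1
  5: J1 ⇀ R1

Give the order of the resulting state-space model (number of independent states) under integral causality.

1  (C1 all integral)

bond 3 →Sf1  (Sf1: flow source, stroke at near end)
bond 4 →Sf2  (Sf2 (Sf) sets flow on bond)
bond 0 →J1  (common-f at J1 fixed by 4)
bond 2 →J1  (1-jn J1 has f-setter on 4)
bond 5 →J1  (1-jn J1 has f-setter on 4)
bond 1 →J2  (closing 0-jn rule on J2)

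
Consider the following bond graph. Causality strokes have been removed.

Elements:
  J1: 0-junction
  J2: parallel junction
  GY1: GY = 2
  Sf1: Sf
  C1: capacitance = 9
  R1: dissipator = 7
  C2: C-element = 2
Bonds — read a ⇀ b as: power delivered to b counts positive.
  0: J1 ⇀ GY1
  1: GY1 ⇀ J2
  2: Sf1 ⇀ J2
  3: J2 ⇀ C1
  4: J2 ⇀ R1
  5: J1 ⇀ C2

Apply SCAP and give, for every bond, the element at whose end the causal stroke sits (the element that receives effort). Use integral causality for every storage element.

β0 stroke→GY1
β1 stroke→GY1
β2 stroke→Sf1
β3 stroke→J2
β4 stroke→R1
β5 stroke→J1

#2 →Sf1  (source Sf1 imposes f)
#3 →J2  (C1 outputs effort q/C1)
#1 →GY1  (J2: bond 3 brought effort, rest push out)
#4 →R1  (0-jn J2 has e-setter on 3)
#0 →GY1  (through GY1, causality inverts; strokes same side of GY1)
#5 →J1  (only one effort-in slot at J1)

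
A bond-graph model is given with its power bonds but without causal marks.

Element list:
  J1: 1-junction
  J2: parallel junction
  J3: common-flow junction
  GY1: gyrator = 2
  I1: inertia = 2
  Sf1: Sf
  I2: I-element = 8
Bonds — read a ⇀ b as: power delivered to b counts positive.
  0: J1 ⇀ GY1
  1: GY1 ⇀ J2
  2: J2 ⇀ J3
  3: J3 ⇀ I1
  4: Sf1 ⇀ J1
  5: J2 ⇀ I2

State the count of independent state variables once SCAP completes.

2  (I1, I2 all integral)

#4 →Sf1  (Sf1: flow source, stroke at near end)
#0 →J1  (J1 flow already set via bond 4)
#1 →J2  (GY1 both-in/both-out from 0)
#2 →J3  (J2: bond 1 brought effort, rest push out)
#5 →I2  (common-e at J2 fixed by 1)
#3 →I1  (closing 1-jn rule on J3)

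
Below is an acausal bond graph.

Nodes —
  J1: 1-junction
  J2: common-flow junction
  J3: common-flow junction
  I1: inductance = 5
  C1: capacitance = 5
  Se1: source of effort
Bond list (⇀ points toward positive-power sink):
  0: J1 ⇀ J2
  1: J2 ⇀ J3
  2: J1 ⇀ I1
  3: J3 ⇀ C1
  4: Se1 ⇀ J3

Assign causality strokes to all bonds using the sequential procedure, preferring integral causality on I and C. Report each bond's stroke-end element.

bond 0 stroke at J1
bond 1 stroke at J2
bond 2 stroke at I1
bond 3 stroke at J3
bond 4 stroke at J3

bond 4 stroke at J3  (Se1 fixes effort; stroke away)
bond 2 stroke at I1  (I1 outputs flow p/I1)
bond 0 stroke at J1  (1-jn J1 has f-setter on 2)
bond 1 stroke at J2  (1-jn J2 has f-setter on 0)
bond 3 stroke at J3  (J3 flow already set via bond 1)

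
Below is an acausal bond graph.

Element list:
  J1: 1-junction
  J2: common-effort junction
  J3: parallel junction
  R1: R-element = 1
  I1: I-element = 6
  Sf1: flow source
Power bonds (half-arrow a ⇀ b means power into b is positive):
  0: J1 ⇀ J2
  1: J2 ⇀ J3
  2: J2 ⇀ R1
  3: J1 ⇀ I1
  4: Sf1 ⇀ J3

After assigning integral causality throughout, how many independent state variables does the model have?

b4 →Sf1  (Sf1 (Sf) sets flow on bond)
b1 →J3  (closing 0-jn rule on J3)
b3 →I1  (prefer integral on I1)
b0 →J1  (J1 flow already set via bond 3)
b2 →J2  (only one effort-in slot at J2)

1  (I1 all integral)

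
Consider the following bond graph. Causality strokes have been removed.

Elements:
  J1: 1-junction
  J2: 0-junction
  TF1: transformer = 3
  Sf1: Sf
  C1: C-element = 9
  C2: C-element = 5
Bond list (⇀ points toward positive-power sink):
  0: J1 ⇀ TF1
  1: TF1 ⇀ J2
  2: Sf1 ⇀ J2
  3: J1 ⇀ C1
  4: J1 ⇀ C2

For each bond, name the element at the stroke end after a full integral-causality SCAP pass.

bond 2 →Sf1  (source Sf1 imposes f)
bond 1 →J2  (only one effort-in slot at J2)
bond 0 →TF1  (TF TF1: opposite of bond 1)
bond 3 →J1  (common-f at J1 fixed by 0)
bond 4 →J1  (1-jn J1 has f-setter on 0)

b0 stroke at TF1
b1 stroke at J2
b2 stroke at Sf1
b3 stroke at J1
b4 stroke at J1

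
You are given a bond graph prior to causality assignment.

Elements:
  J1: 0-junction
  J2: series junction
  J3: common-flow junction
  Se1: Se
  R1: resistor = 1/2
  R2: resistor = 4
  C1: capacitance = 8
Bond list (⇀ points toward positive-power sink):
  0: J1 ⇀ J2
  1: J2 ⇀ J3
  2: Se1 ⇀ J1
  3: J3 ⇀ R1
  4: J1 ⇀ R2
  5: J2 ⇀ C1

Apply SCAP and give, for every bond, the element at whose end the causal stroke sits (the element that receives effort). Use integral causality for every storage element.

#0 stroke at J2
#1 stroke at J3
#2 stroke at J1
#3 stroke at R1
#4 stroke at R2
#5 stroke at J2

β2 |J1  (source Se1 imposes e)
β0 |J2  (J1: bond 2 brought effort, rest push out)
β4 |R2  (J1 effort already set via bond 2)
β5 |J2  (prefer integral on C1)
β1 |J3  (J2: last free bond brings flow in)
β3 |R1  (J3: last free bond brings flow in)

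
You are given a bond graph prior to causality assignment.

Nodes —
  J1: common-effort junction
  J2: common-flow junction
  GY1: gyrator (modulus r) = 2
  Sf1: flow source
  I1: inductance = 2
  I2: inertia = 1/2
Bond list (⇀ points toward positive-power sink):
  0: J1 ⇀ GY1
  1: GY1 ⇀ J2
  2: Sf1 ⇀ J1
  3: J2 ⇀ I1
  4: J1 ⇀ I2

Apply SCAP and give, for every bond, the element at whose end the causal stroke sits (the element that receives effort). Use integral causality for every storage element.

β0 |J1
β1 |J2
β2 |Sf1
β3 |I1
β4 |I2

b2 stroke→Sf1  (source Sf1 imposes f)
b3 stroke→I1  (I1 outputs flow p/I1)
b1 stroke→J2  (J2: bond 3 brought flow, rest push out)
b0 stroke→J1  (GY1 both-in/both-out from 1)
b4 stroke→I2  (0-jn J1 has e-setter on 0)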